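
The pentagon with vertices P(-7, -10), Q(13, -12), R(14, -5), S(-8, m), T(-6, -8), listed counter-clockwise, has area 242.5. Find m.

The doubled signed area Σ (x_i y_{i+1} − x_{i+1} y_i) is linear in m.
With m=0 it equals 345; the coefficient of m is 20 (from the two edges through S).
So 20·m + 345 = 2·242.5 = 485 ⇒ m = 7.

7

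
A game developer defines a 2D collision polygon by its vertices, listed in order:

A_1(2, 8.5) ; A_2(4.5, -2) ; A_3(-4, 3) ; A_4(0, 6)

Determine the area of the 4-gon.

Apply the shoelace (surveyor's) formula: 2A = Σ (x_i·y_{i+1} − x_{i+1}·y_i), indices taken mod 4.
A_1→A_2: (2)(-2) − (4.5)(8.5) = -42.25
A_2→A_3: (4.5)(3) − (-4)(-2) = 5.5
A_3→A_4: (-4)(6) − (0)(3) = -24
A_4→A_1: (0)(8.5) − (2)(6) = -12
Σ = -72.75
Area = |Σ|/2 = 36.375.

36.375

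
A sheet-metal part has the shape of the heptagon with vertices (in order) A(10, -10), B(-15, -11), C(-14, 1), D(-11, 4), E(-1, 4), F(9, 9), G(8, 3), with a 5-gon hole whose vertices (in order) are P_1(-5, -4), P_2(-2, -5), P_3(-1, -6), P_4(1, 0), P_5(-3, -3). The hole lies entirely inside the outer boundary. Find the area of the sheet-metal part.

Outer boundary:
Apply the shoelace (surveyor's) formula: 2A = Σ (x_i·y_{i+1} − x_{i+1}·y_i), indices taken mod 7.
Σ = (-260) + (-169) + (-45) + (-40) + (-45) + (-45) + (-110) = -714
Area = |Σ|/2 = 357.
Hole:
P_1→P_2: (-5)(-5) − (-2)(-4) = 17
P_2→P_3: (-2)(-6) − (-1)(-5) = 7
P_3→P_4: (-1)(0) − (1)(-6) = 6
P_4→P_5: (1)(-3) − (-3)(0) = -3
P_5→P_1: (-3)(-4) − (-5)(-3) = -3
Σ = 24
Area = |Σ|/2 = 12.
Net area = 357 − 12 = 345.

345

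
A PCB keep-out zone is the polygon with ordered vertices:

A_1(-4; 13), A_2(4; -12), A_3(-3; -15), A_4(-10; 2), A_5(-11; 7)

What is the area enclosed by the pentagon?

Apply the shoelace (surveyor's) formula: 2A = Σ (x_i·y_{i+1} − x_{i+1}·y_i), indices taken mod 5.
Cross-terms: -4, -96, -156, -48, -115  ⇒  Σ = -419
Area = |Σ|/2 = 209.5.

209.5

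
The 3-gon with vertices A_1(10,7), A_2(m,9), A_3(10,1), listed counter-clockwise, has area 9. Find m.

7

Write out the shoelace sum; only the two edges meeting at A_2 involve m:
2·Area = [(10·9 − m·7) + (m·1 − 10·9)] + 60
       = -6·m + 60 = 18
⇒ m = 7.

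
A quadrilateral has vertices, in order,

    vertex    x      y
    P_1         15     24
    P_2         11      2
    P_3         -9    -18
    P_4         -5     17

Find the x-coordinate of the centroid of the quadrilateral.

283/129

Apply the surveyor's formula. First the cross-terms c_i = x_i·y_{i+1} − x_{i+1}·y_i:
  -234, -180, -243, -375  ⇒  2A = -1032, A = -516.
Then Σ (x_i + x_{i+1})·c_i = -6792, so x̄ = -6792 / (6·(-516)) = 283/129.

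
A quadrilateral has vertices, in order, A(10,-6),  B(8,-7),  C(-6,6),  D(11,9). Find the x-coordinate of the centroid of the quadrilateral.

Apply the surveyor's formula. First the cross-terms c_i = x_i·y_{i+1} − x_{i+1}·y_i:
  -22, 6, -120, -156  ⇒  2A = -292, A = -146.
Then Σ (x_i + x_{i+1})·c_i = -4260, so x̄ = -4260 / (6·(-146)) = 355/73.

355/73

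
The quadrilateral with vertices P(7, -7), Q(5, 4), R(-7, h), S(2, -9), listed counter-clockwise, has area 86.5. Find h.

-10

The doubled signed area Σ (x_i y_{i+1} − x_{i+1} y_i) is linear in h.
With h=0 it equals 203; the coefficient of h is 3 (from the two edges through R).
So 3·h + 203 = 2·86.5 = 173 ⇒ h = -10.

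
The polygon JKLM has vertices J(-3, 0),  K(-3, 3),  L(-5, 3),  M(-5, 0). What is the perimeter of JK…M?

|JK| = √((0)² + (3)²) = √9 = 3
|KL| = √((-2)² + (0)²) = √4 = 2
|LM| = √((0)² + (-3)²) = √9 = 3
|MJ| = √((2)² + (0)²) = √4 = 2
Perimeter = 3 + 2 + 3 + 2 = 10.

10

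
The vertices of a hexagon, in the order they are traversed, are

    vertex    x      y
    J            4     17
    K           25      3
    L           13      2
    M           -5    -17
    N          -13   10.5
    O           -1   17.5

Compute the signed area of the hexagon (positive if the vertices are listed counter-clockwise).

-595.25

Apply the shoelace (surveyor's) formula: 2A = Σ (x_i·y_{i+1} − x_{i+1}·y_i), indices taken mod 6.
Σ = (-413) + (11) + (-211) + (-273.5) + (-217) + (-87) = -1190.5
Signed area = Σ/2 = -595.25 (negative ⇒ clockwise traversal).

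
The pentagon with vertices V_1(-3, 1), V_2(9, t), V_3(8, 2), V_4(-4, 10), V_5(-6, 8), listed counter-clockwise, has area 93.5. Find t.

Write out the shoelace sum; only the two edges meeting at V_2 involve t:
2·Area = [((-3)·t − 9·1) + (9·2 − 8·t)] + 134
       = -11·t + 143 = 187
⇒ t = -4.

-4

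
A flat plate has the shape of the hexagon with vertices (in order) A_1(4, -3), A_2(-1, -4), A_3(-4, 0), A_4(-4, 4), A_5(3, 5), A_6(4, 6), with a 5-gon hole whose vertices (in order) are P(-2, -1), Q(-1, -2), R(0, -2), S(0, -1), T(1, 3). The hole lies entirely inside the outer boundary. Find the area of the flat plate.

Outer boundary:
Apply the surveyor's formula: 2A = Σ (x_i·y_{i+1} − x_{i+1}·y_i), indices taken mod 6.
Σ = (-19) + (-16) + (-16) + (-32) + (-2) + (-36) = -121
Area = |Σ|/2 = 60.5.
Hole:
Apply the shoelace (surveyor's) formula: 2A = Σ (x_i·y_{i+1} − x_{i+1}·y_i), indices taken mod 5.
Σ = (3) + (2) + (0) + (1) + (5) = 11
Area = |Σ|/2 = 5.5.
Net area = 60.5 − 5.5 = 55.

55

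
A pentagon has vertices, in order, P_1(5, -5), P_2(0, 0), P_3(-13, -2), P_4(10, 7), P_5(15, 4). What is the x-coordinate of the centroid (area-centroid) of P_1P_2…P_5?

368/77

Apply Gauss's area formula. First the cross-terms c_i = x_i·y_{i+1} − x_{i+1}·y_i:
  0, 0, -71, -65, -95  ⇒  2A = -231, A = -115.5.
Then Σ (x_i + x_{i+1})·c_i = -3312, so x̄ = -3312 / (6·(-115.5)) = 368/77.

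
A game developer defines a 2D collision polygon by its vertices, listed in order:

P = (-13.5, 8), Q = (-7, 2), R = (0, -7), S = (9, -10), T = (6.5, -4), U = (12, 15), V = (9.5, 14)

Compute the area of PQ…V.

303

Apply the surveyor's formula: 2A = Σ (x_i·y_{i+1} − x_{i+1}·y_i), indices taken mod 7.
P→Q: (-13.5)(2) − (-7)(8) = 29
Q→R: (-7)(-7) − (0)(2) = 49
R→S: (0)(-10) − (9)(-7) = 63
S→T: (9)(-4) − (6.5)(-10) = 29
T→U: (6.5)(15) − (12)(-4) = 145.5
U→V: (12)(14) − (9.5)(15) = 25.5
V→P: (9.5)(8) − (-13.5)(14) = 265
Σ = 606
Area = |Σ|/2 = 303.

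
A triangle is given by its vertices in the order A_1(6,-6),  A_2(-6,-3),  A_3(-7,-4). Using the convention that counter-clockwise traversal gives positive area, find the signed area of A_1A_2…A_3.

Σ = (-54) + (3) + (66) = 15
Signed area = Σ/2 = 7.5 (positive ⇒ counter-clockwise traversal).

7.5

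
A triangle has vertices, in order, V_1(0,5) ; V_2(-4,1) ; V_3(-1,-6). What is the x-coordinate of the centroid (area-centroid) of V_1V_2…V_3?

-5/3

Apply Gauss's area formula. First the cross-terms c_i = x_i·y_{i+1} − x_{i+1}·y_i:
  20, 25, -5  ⇒  2A = 40, A = 20.
Then Σ (x_i + x_{i+1})·c_i = -200, so x̄ = -200 / (6·20) = -5/3.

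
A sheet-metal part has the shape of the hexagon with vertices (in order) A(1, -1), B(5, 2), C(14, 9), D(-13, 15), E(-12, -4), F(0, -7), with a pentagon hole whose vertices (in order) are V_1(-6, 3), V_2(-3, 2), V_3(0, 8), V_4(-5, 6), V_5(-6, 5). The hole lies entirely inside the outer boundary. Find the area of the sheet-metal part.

Outer boundary:
A→B: (1)(2) − (5)(-1) = 7
B→C: (5)(9) − (14)(2) = 17
C→D: (14)(15) − (-13)(9) = 327
D→E: (-13)(-4) − (-12)(15) = 232
E→F: (-12)(-7) − (0)(-4) = 84
F→A: (0)(-1) − (1)(-7) = 7
Σ = 674
Area = |Σ|/2 = 337.
Hole:
Apply Gauss's area formula: 2A = Σ (x_i·y_{i+1} − x_{i+1}·y_i), indices taken mod 5.
Σ = (-3) + (-24) + (40) + (11) + (12) = 36
Area = |Σ|/2 = 18.
Net area = 337 − 18 = 319.

319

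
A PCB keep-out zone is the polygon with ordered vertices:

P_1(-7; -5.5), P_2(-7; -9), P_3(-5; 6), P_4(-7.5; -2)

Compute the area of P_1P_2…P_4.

9.875

Apply Gauss's area formula: 2A = Σ (x_i·y_{i+1} − x_{i+1}·y_i), indices taken mod 4.
Cross-terms: 24.5, -87, 55, 27.25  ⇒  Σ = 19.75
Area = |Σ|/2 = 9.875.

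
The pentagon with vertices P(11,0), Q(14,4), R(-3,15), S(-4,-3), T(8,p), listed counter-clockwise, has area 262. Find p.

-11

Write out the shoelace sum; only the two edges meeting at T involve p:
2·Area = [((-4)·p − 8·(-3)) + (8·0 − 11·p)] + 335
       = -15·p + 359 = 524
⇒ p = -11.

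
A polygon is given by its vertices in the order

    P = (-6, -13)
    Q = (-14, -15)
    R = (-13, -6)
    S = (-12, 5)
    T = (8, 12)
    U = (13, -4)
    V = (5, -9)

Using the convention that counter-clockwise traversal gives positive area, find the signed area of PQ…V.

Cross-terms: -92, -111, -137, -184, -188, -97, -119  ⇒  Σ = -928
Signed area = Σ/2 = -464 (negative ⇒ clockwise traversal).

-464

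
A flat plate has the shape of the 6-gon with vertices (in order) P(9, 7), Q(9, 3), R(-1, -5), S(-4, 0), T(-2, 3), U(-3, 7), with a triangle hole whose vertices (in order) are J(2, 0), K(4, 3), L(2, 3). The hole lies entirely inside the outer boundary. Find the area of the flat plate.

Outer boundary:
Σ = (-36) + (-42) + (-20) + (-12) + (-5) + (-84) = -199
Area = |Σ|/2 = 99.5.
Hole:
J→K: (2)(3) − (4)(0) = 6
K→L: (4)(3) − (2)(3) = 6
L→J: (2)(0) − (2)(3) = -6
Σ = 6
Area = |Σ|/2 = 3.
Net area = 99.5 − 3 = 96.5.

96.5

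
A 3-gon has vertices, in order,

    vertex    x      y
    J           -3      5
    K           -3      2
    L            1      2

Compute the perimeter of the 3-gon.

|JK| = √((0)² + (-3)²) = √9 = 3
|KL| = √((4)² + (0)²) = √16 = 4
|LJ| = √((-4)² + (3)²) = √25 = 5
Perimeter = 3 + 4 + 5 = 12.

12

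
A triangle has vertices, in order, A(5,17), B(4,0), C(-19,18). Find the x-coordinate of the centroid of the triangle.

-10/3

Apply the surveyor's formula. First the cross-terms c_i = x_i·y_{i+1} − x_{i+1}·y_i:
  -68, 72, -413  ⇒  2A = -409, A = -204.5.
Then Σ (x_i + x_{i+1})·c_i = 4090, so x̄ = 4090 / (6·(-204.5)) = -10/3.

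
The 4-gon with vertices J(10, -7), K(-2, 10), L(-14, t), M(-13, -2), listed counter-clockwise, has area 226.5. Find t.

Write out the shoelace sum; only the two edges meeting at L involve t:
2·Area = [((-2)·t − (-14)·10) + ((-14)·(-2) − (-13)·t)] + 197
       = 11·t + 365 = 453
⇒ t = 8.

8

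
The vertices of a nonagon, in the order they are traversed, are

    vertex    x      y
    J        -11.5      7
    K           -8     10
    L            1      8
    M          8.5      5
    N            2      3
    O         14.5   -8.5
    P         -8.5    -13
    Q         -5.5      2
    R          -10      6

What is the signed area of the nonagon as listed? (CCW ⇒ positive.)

Σ = (-59) + (-74) + (-63) + (15.5) + (-60.5) + (-260.75) + (-88.5) + (-13) + (-1) = -604.25
Signed area = Σ/2 = -302.125 (negative ⇒ clockwise traversal).

-302.125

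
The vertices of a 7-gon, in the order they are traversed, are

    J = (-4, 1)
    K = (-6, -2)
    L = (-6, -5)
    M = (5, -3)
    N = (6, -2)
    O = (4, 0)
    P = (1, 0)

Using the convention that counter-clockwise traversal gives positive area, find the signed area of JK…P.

Σ = (14) + (18) + (43) + (8) + (8) + (0) + (1) = 92
Signed area = Σ/2 = 46 (positive ⇒ counter-clockwise traversal).

46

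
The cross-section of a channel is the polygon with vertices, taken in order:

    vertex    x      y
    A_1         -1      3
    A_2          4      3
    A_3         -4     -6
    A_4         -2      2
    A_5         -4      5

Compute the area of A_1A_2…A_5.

28

Cross-terms: -15, -12, -20, -2, -7  ⇒  Σ = -56
Area = |Σ|/2 = 28.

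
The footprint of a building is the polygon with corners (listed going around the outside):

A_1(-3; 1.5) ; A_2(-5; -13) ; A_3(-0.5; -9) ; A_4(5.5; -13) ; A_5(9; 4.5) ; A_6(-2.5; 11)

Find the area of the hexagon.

Σ = (46.5) + (38.5) + (56) + (141.75) + (110.25) + (29.25) = 422.25
Area = |Σ|/2 = 211.125.

211.125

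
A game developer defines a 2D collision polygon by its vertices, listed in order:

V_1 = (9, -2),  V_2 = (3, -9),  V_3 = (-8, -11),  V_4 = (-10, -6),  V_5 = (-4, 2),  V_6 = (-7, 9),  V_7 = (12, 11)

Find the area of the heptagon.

308

Σ = (-75) + (-105) + (-62) + (-44) + (-22) + (-185) + (-123) = -616
Area = |Σ|/2 = 308.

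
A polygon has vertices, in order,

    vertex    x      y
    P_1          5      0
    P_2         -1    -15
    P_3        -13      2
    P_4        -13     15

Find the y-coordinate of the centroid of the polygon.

26/129

Apply Gauss's area formula. First the cross-terms c_i = x_i·y_{i+1} − x_{i+1}·y_i:
  -75, -197, -169, -75  ⇒  2A = -516, A = -258.
Then Σ (y_i + y_{i+1})·c_i = -312, so ȳ = -312 / (6·(-258)) = 26/129.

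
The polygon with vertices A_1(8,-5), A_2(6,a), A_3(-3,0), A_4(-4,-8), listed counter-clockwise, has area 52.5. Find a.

-3

Write out the shoelace sum; only the two edges meeting at A_2 involve a:
2·Area = [(8·a − 6·(-5)) + (6·0 − (-3)·a)] + 108
       = 11·a + 138 = 105
⇒ a = -3.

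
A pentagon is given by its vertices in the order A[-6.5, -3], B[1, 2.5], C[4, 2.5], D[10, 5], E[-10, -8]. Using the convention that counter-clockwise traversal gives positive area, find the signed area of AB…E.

-38.875

Apply the shoelace (surveyor's) formula: 2A = Σ (x_i·y_{i+1} − x_{i+1}·y_i), indices taken mod 5.
Σ = (-13.25) + (-7.5) + (-5) + (-30) + (-22) = -77.75
Signed area = Σ/2 = -38.875 (negative ⇒ clockwise traversal).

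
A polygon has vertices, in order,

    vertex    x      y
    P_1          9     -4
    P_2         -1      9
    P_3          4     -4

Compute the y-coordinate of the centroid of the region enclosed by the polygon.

1/3

Apply the shoelace formula. First the cross-terms c_i = x_i·y_{i+1} − x_{i+1}·y_i:
  77, -32, 20  ⇒  2A = 65, A = 32.5.
Then Σ (y_i + y_{i+1})·c_i = 65, so ȳ = 65 / (6·32.5) = 1/3.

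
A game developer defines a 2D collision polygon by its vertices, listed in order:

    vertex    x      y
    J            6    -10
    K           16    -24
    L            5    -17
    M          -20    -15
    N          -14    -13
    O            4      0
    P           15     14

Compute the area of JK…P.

Cross-terms: 16, -152, -415, 50, 52, 56, -234  ⇒  Σ = -627
Area = |Σ|/2 = 313.5.

313.5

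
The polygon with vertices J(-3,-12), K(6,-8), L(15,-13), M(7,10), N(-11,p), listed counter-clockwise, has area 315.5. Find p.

The doubled signed area Σ (x_i y_{i+1} − x_{i+1} y_i) is linear in p.
With p=0 it equals 621; the coefficient of p is 10 (from the two edges through N).
So 10·p + 621 = 2·315.5 = 631 ⇒ p = 1.

1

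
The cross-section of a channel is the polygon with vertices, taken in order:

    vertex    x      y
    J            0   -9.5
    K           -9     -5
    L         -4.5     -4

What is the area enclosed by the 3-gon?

14.625

Apply Gauss's area formula: 2A = Σ (x_i·y_{i+1} − x_{i+1}·y_i), indices taken mod 3.
Σ = (-85.5) + (13.5) + (42.75) = -29.25
Area = |Σ|/2 = 14.625.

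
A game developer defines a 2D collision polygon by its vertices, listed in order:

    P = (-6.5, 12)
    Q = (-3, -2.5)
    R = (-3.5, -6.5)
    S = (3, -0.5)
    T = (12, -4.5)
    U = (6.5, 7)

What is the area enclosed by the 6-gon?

Apply the shoelace (surveyor's) formula: 2A = Σ (x_i·y_{i+1} − x_{i+1}·y_i), indices taken mod 6.
Σ = (52.25) + (10.75) + (21.25) + (-7.5) + (113.25) + (123.5) = 313.5
Area = |Σ|/2 = 156.75.

156.75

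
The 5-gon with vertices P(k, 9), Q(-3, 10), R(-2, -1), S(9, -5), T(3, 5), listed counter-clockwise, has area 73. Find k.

-2

The doubled signed area Σ (x_i y_{i+1} − x_{i+1} y_i) is linear in k.
With k=0 it equals 156; the coefficient of k is 5 (from the two edges through P).
So 5·k + 156 = 2·73 = 146 ⇒ k = -2.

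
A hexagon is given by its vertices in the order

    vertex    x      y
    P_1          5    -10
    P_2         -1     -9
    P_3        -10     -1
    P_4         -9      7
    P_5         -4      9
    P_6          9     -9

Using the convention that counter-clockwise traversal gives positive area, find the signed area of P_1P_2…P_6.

Σ = (-55) + (-89) + (-79) + (-53) + (-45) + (-45) = -366
Signed area = Σ/2 = -183 (negative ⇒ clockwise traversal).

-183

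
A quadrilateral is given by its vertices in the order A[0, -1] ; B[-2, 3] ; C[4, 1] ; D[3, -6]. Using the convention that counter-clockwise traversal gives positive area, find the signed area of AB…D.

-23

Σ = (-2) + (-14) + (-27) + (-3) = -46
Signed area = Σ/2 = -23 (negative ⇒ clockwise traversal).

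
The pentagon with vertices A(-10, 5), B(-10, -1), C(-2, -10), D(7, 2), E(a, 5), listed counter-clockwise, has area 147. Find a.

-5

The doubled signed area Σ (x_i y_{i+1} − x_{i+1} y_i) is linear in a.
With a=0 it equals 309; the coefficient of a is 3 (from the two edges through E).
So 3·a + 309 = 2·147 = 294 ⇒ a = -5.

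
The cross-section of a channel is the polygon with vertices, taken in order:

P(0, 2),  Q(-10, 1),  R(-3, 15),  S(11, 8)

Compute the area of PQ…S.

Σ = (20) + (-147) + (-189) + (22) = -294
Area = |Σ|/2 = 147.

147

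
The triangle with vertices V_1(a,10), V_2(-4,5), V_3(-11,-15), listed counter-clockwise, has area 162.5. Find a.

14

The doubled signed area Σ (x_i y_{i+1} − x_{i+1} y_i) is linear in a.
With a=0 it equals 45; the coefficient of a is 20 (from the two edges through V_1).
So 20·a + 45 = 2·162.5 = 325 ⇒ a = 14.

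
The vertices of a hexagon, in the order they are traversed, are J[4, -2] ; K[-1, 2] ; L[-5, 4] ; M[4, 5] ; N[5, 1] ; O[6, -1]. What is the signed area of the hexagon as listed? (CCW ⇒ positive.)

Apply the shoelace (surveyor's) formula: 2A = Σ (x_i·y_{i+1} − x_{i+1}·y_i), indices taken mod 6.
J→K: (4)(2) − (-1)(-2) = 6
K→L: (-1)(4) − (-5)(2) = 6
L→M: (-5)(5) − (4)(4) = -41
M→N: (4)(1) − (5)(5) = -21
N→O: (5)(-1) − (6)(1) = -11
O→J: (6)(-2) − (4)(-1) = -8
Σ = -69
Signed area = Σ/2 = -34.5 (negative ⇒ clockwise traversal).

-34.5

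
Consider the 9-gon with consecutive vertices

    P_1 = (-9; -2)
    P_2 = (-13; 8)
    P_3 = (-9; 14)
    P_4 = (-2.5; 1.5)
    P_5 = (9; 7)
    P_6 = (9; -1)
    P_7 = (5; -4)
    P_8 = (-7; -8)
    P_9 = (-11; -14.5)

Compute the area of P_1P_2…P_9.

241.75

Apply Gauss's area formula: 2A = Σ (x_i·y_{i+1} − x_{i+1}·y_i), indices taken mod 9.
Σ = (-98) + (-110) + (21.5) + (-31) + (-72) + (-31) + (-68) + (13.5) + (-108.5) = -483.5
Area = |Σ|/2 = 241.75.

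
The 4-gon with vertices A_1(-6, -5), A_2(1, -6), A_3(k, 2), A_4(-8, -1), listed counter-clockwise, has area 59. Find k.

5

The doubled signed area Σ (x_i y_{i+1} − x_{i+1} y_i) is linear in k.
With k=0 it equals 93; the coefficient of k is 5 (from the two edges through A_3).
So 5·k + 93 = 2·59 = 118 ⇒ k = 5.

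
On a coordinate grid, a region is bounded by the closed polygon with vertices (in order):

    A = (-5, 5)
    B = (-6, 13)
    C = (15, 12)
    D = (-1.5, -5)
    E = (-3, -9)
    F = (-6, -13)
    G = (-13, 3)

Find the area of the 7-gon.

306.25

Σ = (-35) + (-267) + (-57) + (-1.5) + (-15) + (-187) + (-50) = -612.5
Area = |Σ|/2 = 306.25.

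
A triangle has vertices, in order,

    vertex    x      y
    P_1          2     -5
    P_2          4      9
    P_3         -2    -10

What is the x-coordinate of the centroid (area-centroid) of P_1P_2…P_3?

Apply Gauss's area formula. First the cross-terms c_i = x_i·y_{i+1} − x_{i+1}·y_i:
  38, -22, 30  ⇒  2A = 46, A = 23.
Then Σ (x_i + x_{i+1})·c_i = 184, so x̄ = 184 / (6·23) = 4/3.

4/3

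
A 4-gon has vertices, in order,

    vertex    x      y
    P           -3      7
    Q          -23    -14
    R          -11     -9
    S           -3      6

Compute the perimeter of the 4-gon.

|PQ| = √((-20)² + (-21)²) = √841 = 29
|QR| = √((12)² + (5)²) = √169 = 13
|RS| = √((8)² + (15)²) = √289 = 17
|SP| = √((0)² + (1)²) = √1 = 1
Perimeter = 29 + 13 + 17 + 1 = 60.

60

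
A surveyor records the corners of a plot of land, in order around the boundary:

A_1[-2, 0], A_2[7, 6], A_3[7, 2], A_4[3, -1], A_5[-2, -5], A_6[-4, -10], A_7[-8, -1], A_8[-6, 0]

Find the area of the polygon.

76

Σ = (-12) + (-28) + (-13) + (-17) + (0) + (-76) + (-6) + (0) = -152
Area = |Σ|/2 = 76.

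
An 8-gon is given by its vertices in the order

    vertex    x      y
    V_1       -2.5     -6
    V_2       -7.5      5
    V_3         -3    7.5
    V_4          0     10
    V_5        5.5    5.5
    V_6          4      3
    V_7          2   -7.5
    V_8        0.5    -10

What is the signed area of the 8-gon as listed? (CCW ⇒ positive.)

-134.75

Σ = (-57.5) + (-41.25) + (-30) + (-55) + (-5.5) + (-36) + (-16.25) + (-28) = -269.5
Signed area = Σ/2 = -134.75 (negative ⇒ clockwise traversal).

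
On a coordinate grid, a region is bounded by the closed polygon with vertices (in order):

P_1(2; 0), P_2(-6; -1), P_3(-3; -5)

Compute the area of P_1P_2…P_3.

17.5

Apply the surveyor's formula: 2A = Σ (x_i·y_{i+1} − x_{i+1}·y_i), indices taken mod 3.
Cross-terms: -2, 27, 10  ⇒  Σ = 35
Area = |Σ|/2 = 17.5.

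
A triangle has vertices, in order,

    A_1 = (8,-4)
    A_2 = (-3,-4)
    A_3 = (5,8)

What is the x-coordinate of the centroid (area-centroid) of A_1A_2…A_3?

10/3

Apply the surveyor's formula. First the cross-terms c_i = x_i·y_{i+1} − x_{i+1}·y_i:
  -44, -4, -84  ⇒  2A = -132, A = -66.
Then Σ (x_i + x_{i+1})·c_i = -1320, so x̄ = -1320 / (6·(-66)) = 10/3.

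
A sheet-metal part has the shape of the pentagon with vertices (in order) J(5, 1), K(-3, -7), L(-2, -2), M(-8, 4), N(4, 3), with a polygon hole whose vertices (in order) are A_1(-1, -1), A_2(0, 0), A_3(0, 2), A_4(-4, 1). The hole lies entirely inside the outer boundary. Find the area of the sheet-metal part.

Outer boundary:
Apply Gauss's area formula: 2A = Σ (x_i·y_{i+1} − x_{i+1}·y_i), indices taken mod 5.
J→K: (5)(-7) − (-3)(1) = -32
K→L: (-3)(-2) − (-2)(-7) = -8
L→M: (-2)(4) − (-8)(-2) = -24
M→N: (-8)(3) − (4)(4) = -40
N→J: (4)(1) − (5)(3) = -11
Σ = -115
Area = |Σ|/2 = 57.5.
Hole:
Apply the shoelace formula: 2A = Σ (x_i·y_{i+1} − x_{i+1}·y_i), indices taken mod 4.
Cross-terms: 0, 0, 8, 5  ⇒  Σ = 13
Area = |Σ|/2 = 6.5.
Net area = 57.5 − 6.5 = 51.

51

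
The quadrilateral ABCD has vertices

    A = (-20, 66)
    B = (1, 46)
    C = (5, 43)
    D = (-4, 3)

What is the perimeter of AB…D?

140

|AB| = √((21)² + (-20)²) = √841 = 29
|BC| = √((4)² + (-3)²) = √25 = 5
|CD| = √((-9)² + (-40)²) = √1681 = 41
|DA| = √((-16)² + (63)²) = √4225 = 65
Perimeter = 29 + 5 + 41 + 65 = 140.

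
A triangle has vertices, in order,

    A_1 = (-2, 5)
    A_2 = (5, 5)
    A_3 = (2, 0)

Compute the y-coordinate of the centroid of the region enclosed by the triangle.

10/3

Apply Gauss's area formula. First the cross-terms c_i = x_i·y_{i+1} − x_{i+1}·y_i:
  -35, -10, 10  ⇒  2A = -35, A = -17.5.
Then Σ (y_i + y_{i+1})·c_i = -350, so ȳ = -350 / (6·(-17.5)) = 10/3.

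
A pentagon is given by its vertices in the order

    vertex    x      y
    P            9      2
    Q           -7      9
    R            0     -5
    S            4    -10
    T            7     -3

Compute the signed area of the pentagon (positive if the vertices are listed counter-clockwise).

124.5

Apply the shoelace formula: 2A = Σ (x_i·y_{i+1} − x_{i+1}·y_i), indices taken mod 5.
P→Q: (9)(9) − (-7)(2) = 95
Q→R: (-7)(-5) − (0)(9) = 35
R→S: (0)(-10) − (4)(-5) = 20
S→T: (4)(-3) − (7)(-10) = 58
T→P: (7)(2) − (9)(-3) = 41
Σ = 249
Signed area = Σ/2 = 124.5 (positive ⇒ counter-clockwise traversal).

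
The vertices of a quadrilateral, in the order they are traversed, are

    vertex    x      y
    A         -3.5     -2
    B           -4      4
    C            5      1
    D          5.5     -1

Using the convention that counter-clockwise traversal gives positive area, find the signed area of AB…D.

-35.5

Apply the shoelace formula: 2A = Σ (x_i·y_{i+1} − x_{i+1}·y_i), indices taken mod 4.
Cross-terms: -22, -24, -10.5, -14.5  ⇒  Σ = -71
Signed area = Σ/2 = -35.5 (negative ⇒ clockwise traversal).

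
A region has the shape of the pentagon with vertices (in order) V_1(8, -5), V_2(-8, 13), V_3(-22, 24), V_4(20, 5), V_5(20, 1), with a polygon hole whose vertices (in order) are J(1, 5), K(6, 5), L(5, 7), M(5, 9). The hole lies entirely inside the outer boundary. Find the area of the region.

301

Outer boundary:
Σ = (64) + (94) + (-590) + (-80) + (-108) = -620
Area = |Σ|/2 = 310.
Hole:
Apply the surveyor's formula: 2A = Σ (x_i·y_{i+1} − x_{i+1}·y_i), indices taken mod 4.
Cross-terms: -25, 17, 10, 16  ⇒  Σ = 18
Area = |Σ|/2 = 9.
Net area = 310 − 9 = 301.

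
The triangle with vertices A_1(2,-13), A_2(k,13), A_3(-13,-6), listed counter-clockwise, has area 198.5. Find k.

Write out the shoelace sum; only the two edges meeting at A_2 involve k:
2·Area = [(2·13 − k·(-13)) + (k·(-6) − (-13)·13)] + 181
       = 7·k + 376 = 397
⇒ k = 3.

3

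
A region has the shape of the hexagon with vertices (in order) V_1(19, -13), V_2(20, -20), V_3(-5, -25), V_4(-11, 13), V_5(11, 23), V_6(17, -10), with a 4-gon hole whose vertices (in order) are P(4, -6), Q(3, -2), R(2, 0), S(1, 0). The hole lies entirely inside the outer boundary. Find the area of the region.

990

Outer boundary:
Apply the shoelace (surveyor's) formula: 2A = Σ (x_i·y_{i+1} − x_{i+1}·y_i), indices taken mod 6.
Cross-terms: -120, -600, -340, -396, -501, -31  ⇒  Σ = -1988
Area = |Σ|/2 = 994.
Hole:
P→Q: (4)(-2) − (3)(-6) = 10
Q→R: (3)(0) − (2)(-2) = 4
R→S: (2)(0) − (1)(0) = 0
S→P: (1)(-6) − (4)(0) = -6
Σ = 8
Area = |Σ|/2 = 4.
Net area = 994 − 4 = 990.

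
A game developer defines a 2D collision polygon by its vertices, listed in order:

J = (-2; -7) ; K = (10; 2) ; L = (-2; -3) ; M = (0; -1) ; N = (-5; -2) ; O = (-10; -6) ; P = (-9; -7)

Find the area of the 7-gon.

56

Apply the surveyor's formula: 2A = Σ (x_i·y_{i+1} − x_{i+1}·y_i), indices taken mod 7.
J→K: (-2)(2) − (10)(-7) = 66
K→L: (10)(-3) − (-2)(2) = -26
L→M: (-2)(-1) − (0)(-3) = 2
M→N: (0)(-2) − (-5)(-1) = -5
N→O: (-5)(-6) − (-10)(-2) = 10
O→P: (-10)(-7) − (-9)(-6) = 16
P→J: (-9)(-7) − (-2)(-7) = 49
Σ = 112
Area = |Σ|/2 = 56.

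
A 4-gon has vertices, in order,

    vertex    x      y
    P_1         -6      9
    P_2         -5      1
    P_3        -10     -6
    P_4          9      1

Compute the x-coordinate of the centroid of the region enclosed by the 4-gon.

Apply the surveyor's formula. First the cross-terms c_i = x_i·y_{i+1} − x_{i+1}·y_i:
  39, 40, 44, 87  ⇒  2A = 210, A = 105.
Then Σ (x_i + x_{i+1})·c_i = -812, so x̄ = -812 / (6·105) = -58/45.

-58/45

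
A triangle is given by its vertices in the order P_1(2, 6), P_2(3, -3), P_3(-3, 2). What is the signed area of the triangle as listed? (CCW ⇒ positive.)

Apply the surveyor's formula: 2A = Σ (x_i·y_{i+1} − x_{i+1}·y_i), indices taken mod 3.
Σ = (-24) + (-3) + (-22) = -49
Signed area = Σ/2 = -24.5 (negative ⇒ clockwise traversal).

-24.5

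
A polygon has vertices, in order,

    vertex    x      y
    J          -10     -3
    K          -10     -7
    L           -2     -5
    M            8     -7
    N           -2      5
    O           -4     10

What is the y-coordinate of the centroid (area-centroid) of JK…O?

-187/201

Apply the shoelace formula. First the cross-terms c_i = x_i·y_{i+1} − x_{i+1}·y_i:
  40, 36, 54, 26, 0, 112  ⇒  2A = 268, A = 134.
Then Σ (y_i + y_{i+1})·c_i = -748, so ȳ = -748 / (6·134) = -187/201.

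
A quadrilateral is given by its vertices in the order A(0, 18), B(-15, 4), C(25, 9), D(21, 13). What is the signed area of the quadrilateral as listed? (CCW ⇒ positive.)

274.5

Σ = (270) + (-235) + (136) + (378) = 549
Signed area = Σ/2 = 274.5 (positive ⇒ counter-clockwise traversal).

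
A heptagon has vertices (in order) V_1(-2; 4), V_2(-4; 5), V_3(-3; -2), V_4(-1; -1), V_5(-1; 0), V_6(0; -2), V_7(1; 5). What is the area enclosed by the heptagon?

Σ = (6) + (23) + (1) + (-1) + (2) + (2) + (14) = 47
Area = |Σ|/2 = 23.5.

23.5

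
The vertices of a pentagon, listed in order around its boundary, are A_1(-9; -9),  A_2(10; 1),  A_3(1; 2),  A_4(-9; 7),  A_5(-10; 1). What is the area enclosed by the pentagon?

Apply the shoelace (surveyor's) formula: 2A = Σ (x_i·y_{i+1} − x_{i+1}·y_i), indices taken mod 5.
Σ = (81) + (19) + (25) + (61) + (99) = 285
Area = |Σ|/2 = 142.5.

142.5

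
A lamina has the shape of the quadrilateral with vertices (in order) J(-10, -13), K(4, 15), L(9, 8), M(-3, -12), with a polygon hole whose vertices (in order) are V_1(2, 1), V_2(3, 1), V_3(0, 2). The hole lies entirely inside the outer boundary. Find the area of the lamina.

Outer boundary:
Cross-terms: -98, -103, -84, -81  ⇒  Σ = -366
Area = |Σ|/2 = 183.
Hole:
Apply the surveyor's formula: 2A = Σ (x_i·y_{i+1} − x_{i+1}·y_i), indices taken mod 3.
V_1→V_2: (2)(1) − (3)(1) = -1
V_2→V_3: (3)(2) − (0)(1) = 6
V_3→V_1: (0)(1) − (2)(2) = -4
Σ = 1
Area = |Σ|/2 = 0.5.
Net area = 183 − 0.5 = 182.5.

182.5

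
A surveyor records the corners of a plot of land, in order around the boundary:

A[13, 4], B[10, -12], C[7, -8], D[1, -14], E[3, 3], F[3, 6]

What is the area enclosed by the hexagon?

147

Apply the surveyor's formula: 2A = Σ (x_i·y_{i+1} − x_{i+1}·y_i), indices taken mod 6.
Σ = (-196) + (4) + (-90) + (45) + (9) + (-66) = -294
Area = |Σ|/2 = 147.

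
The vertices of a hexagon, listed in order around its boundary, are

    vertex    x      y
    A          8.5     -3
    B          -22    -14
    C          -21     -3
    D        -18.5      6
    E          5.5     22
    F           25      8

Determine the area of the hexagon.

841.75

Apply the surveyor's formula: 2A = Σ (x_i·y_{i+1} − x_{i+1}·y_i), indices taken mod 6.
Σ = (-185) + (-228) + (-181.5) + (-440) + (-506) + (-143) = -1683.5
Area = |Σ|/2 = 841.75.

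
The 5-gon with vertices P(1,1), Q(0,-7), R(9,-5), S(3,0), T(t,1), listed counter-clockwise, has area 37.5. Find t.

2

The doubled signed area Σ (x_i y_{i+1} − x_{i+1} y_i) is linear in t.
With t=0 it equals 73; the coefficient of t is 1 (from the two edges through T).
So 1·t + 73 = 2·37.5 = 75 ⇒ t = 2.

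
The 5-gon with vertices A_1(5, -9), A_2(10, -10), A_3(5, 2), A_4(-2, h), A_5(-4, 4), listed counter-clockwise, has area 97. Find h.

8

The doubled signed area Σ (x_i y_{i+1} − x_{i+1} y_i) is linear in h.
With h=0 it equals 122; the coefficient of h is 9 (from the two edges through A_4).
So 9·h + 122 = 2·97 = 194 ⇒ h = 8.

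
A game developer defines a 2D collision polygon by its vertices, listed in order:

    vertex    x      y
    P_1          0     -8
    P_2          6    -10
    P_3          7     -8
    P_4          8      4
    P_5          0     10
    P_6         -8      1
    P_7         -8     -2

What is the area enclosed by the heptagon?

205

Cross-terms: 48, 22, 92, 80, 80, 24, 64  ⇒  Σ = 410
Area = |Σ|/2 = 205.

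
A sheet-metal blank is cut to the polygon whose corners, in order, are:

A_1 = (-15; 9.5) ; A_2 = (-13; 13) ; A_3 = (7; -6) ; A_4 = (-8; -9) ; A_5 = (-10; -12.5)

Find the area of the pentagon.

Apply the surveyor's formula: 2A = Σ (x_i·y_{i+1} − x_{i+1}·y_i), indices taken mod 5.
Σ = (-71.5) + (-13) + (-111) + (10) + (-282.5) = -468
Area = |Σ|/2 = 234.

234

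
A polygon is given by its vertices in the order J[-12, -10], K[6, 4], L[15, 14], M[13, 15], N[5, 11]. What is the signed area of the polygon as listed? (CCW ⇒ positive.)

114.5

Apply the shoelace formula: 2A = Σ (x_i·y_{i+1} − x_{i+1}·y_i), indices taken mod 5.
Σ = (12) + (24) + (43) + (68) + (82) = 229
Signed area = Σ/2 = 114.5 (positive ⇒ counter-clockwise traversal).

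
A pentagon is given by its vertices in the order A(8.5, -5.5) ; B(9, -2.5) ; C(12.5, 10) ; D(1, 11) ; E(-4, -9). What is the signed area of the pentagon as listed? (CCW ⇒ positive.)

Apply Gauss's area formula: 2A = Σ (x_i·y_{i+1} − x_{i+1}·y_i), indices taken mod 5.
A→B: (8.5)(-2.5) − (9)(-5.5) = 28.25
B→C: (9)(10) − (12.5)(-2.5) = 121.25
C→D: (12.5)(11) − (1)(10) = 127.5
D→E: (1)(-9) − (-4)(11) = 35
E→A: (-4)(-5.5) − (8.5)(-9) = 98.5
Σ = 410.5
Signed area = Σ/2 = 205.25 (positive ⇒ counter-clockwise traversal).

205.25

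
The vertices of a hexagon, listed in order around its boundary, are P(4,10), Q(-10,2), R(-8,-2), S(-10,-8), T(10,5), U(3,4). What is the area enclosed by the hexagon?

128.5

Apply Gauss's area formula: 2A = Σ (x_i·y_{i+1} − x_{i+1}·y_i), indices taken mod 6.
P→Q: (4)(2) − (-10)(10) = 108
Q→R: (-10)(-2) − (-8)(2) = 36
R→S: (-8)(-8) − (-10)(-2) = 44
S→T: (-10)(5) − (10)(-8) = 30
T→U: (10)(4) − (3)(5) = 25
U→P: (3)(10) − (4)(4) = 14
Σ = 257
Area = |Σ|/2 = 128.5.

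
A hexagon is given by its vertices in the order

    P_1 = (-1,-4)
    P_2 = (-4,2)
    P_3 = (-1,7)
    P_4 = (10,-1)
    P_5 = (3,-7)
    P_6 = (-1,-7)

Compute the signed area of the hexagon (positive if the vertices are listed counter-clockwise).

P_1→P_2: (-1)(2) − (-4)(-4) = -18
P_2→P_3: (-4)(7) − (-1)(2) = -26
P_3→P_4: (-1)(-1) − (10)(7) = -69
P_4→P_5: (10)(-7) − (3)(-1) = -67
P_5→P_6: (3)(-7) − (-1)(-7) = -28
P_6→P_1: (-1)(-4) − (-1)(-7) = -3
Σ = -211
Signed area = Σ/2 = -105.5 (negative ⇒ clockwise traversal).

-105.5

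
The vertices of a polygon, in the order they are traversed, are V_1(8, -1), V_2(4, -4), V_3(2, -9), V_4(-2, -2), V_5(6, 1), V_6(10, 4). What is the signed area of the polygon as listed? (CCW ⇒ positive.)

Apply the shoelace (surveyor's) formula: 2A = Σ (x_i·y_{i+1} − x_{i+1}·y_i), indices taken mod 6.
Σ = (-28) + (-28) + (-22) + (10) + (14) + (-42) = -96
Signed area = Σ/2 = -48 (negative ⇒ clockwise traversal).

-48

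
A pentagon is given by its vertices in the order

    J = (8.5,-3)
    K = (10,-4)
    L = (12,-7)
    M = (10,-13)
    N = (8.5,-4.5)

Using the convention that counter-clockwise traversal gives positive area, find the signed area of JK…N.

Apply the surveyor's formula: 2A = Σ (x_i·y_{i+1} − x_{i+1}·y_i), indices taken mod 5.
Cross-terms: -4, -22, -86, 65.5, 12.75  ⇒  Σ = -33.75
Signed area = Σ/2 = -16.875 (negative ⇒ clockwise traversal).

-16.875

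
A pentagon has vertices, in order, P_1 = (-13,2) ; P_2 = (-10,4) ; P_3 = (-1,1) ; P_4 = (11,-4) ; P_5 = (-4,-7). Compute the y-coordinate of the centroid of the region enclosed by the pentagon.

-439/237

Apply the surveyor's formula. First the cross-terms c_i = x_i·y_{i+1} − x_{i+1}·y_i:
  -32, -6, -7, -93, -99  ⇒  2A = -237, A = -118.5.
Then Σ (y_i + y_{i+1})·c_i = 1317, so ȳ = 1317 / (6·(-118.5)) = -439/237.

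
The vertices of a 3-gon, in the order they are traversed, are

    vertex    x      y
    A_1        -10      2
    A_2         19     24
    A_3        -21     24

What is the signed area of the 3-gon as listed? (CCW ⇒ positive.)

Σ = (-278) + (960) + (198) = 880
Signed area = Σ/2 = 440 (positive ⇒ counter-clockwise traversal).

440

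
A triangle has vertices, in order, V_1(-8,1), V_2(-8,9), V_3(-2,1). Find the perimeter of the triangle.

|V_1V_2| = √((0)² + (8)²) = √64 = 8
|V_2V_3| = √((6)² + (-8)²) = √100 = 10
|V_3V_1| = √((-6)² + (0)²) = √36 = 6
Perimeter = 8 + 10 + 6 = 24.

24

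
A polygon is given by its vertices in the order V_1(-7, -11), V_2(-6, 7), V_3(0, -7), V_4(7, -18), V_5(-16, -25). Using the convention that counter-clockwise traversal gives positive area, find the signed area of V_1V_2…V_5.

-243

Apply the shoelace (surveyor's) formula: 2A = Σ (x_i·y_{i+1} − x_{i+1}·y_i), indices taken mod 5.
Cross-terms: -115, 42, 49, -463, 1  ⇒  Σ = -486
Signed area = Σ/2 = -243 (negative ⇒ clockwise traversal).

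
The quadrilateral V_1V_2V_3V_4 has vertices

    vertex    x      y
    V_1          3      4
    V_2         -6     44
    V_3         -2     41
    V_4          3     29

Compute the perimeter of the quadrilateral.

84

|V_1V_2| = √((-9)² + (40)²) = √1681 = 41
|V_2V_3| = √((4)² + (-3)²) = √25 = 5
|V_3V_4| = √((5)² + (-12)²) = √169 = 13
|V_4V_1| = √((0)² + (-25)²) = √625 = 25
Perimeter = 41 + 5 + 13 + 25 = 84.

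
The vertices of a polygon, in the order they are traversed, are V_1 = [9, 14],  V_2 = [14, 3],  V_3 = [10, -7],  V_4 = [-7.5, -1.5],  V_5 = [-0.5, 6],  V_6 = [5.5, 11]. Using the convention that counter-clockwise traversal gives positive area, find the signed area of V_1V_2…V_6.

Cross-terms: -169, -128, -67.5, -45.75, -38.5, -22  ⇒  Σ = -470.75
Signed area = Σ/2 = -235.375 (negative ⇒ clockwise traversal).

-235.375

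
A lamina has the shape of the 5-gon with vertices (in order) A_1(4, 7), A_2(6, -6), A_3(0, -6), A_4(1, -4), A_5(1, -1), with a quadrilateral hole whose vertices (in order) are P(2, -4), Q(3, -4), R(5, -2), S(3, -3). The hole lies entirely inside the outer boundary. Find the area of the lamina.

39.5

Outer boundary:
Apply the surveyor's formula: 2A = Σ (x_i·y_{i+1} − x_{i+1}·y_i), indices taken mod 5.
Σ = (-66) + (-36) + (6) + (3) + (11) = -82
Area = |Σ|/2 = 41.
Hole:
Apply Gauss's area formula: 2A = Σ (x_i·y_{i+1} − x_{i+1}·y_i), indices taken mod 4.
Σ = (4) + (14) + (-9) + (-6) = 3
Area = |Σ|/2 = 1.5.
Net area = 41 − 1.5 = 39.5.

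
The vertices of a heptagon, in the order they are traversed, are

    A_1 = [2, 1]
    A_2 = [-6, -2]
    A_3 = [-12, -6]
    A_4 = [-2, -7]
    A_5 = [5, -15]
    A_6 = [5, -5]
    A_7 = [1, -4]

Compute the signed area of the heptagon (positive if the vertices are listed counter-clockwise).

97.5

Apply the shoelace (surveyor's) formula: 2A = Σ (x_i·y_{i+1} − x_{i+1}·y_i), indices taken mod 7.
Σ = (2) + (12) + (72) + (65) + (50) + (-15) + (9) = 195
Signed area = Σ/2 = 97.5 (positive ⇒ counter-clockwise traversal).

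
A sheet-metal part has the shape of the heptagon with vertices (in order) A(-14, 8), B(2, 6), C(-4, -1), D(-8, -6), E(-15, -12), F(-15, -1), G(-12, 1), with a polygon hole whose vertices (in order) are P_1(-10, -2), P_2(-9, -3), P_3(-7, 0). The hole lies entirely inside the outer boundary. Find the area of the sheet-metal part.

162.5

Outer boundary:
Apply the shoelace formula: 2A = Σ (x_i·y_{i+1} − x_{i+1}·y_i), indices taken mod 7.
Σ = (-100) + (22) + (16) + (6) + (-165) + (-27) + (-82) = -330
Area = |Σ|/2 = 165.
Hole:
Apply the shoelace formula: 2A = Σ (x_i·y_{i+1} − x_{i+1}·y_i), indices taken mod 3.
P_1→P_2: (-10)(-3) − (-9)(-2) = 12
P_2→P_3: (-9)(0) − (-7)(-3) = -21
P_3→P_1: (-7)(-2) − (-10)(0) = 14
Σ = 5
Area = |Σ|/2 = 2.5.
Net area = 165 − 2.5 = 162.5.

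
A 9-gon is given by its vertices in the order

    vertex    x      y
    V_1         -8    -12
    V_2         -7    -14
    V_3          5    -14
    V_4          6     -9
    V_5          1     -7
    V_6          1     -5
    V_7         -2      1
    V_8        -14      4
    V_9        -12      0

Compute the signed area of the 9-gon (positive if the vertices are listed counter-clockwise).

Apply the shoelace (surveyor's) formula: 2A = Σ (x_i·y_{i+1} − x_{i+1}·y_i), indices taken mod 9.
Σ = (28) + (168) + (39) + (-33) + (2) + (-9) + (6) + (48) + (144) = 393
Signed area = Σ/2 = 196.5 (positive ⇒ counter-clockwise traversal).

196.5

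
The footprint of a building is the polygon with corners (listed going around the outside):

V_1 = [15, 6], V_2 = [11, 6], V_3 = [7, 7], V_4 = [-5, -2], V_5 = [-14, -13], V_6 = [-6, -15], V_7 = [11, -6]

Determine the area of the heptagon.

303

Σ = (24) + (35) + (21) + (37) + (132) + (201) + (156) = 606
Area = |Σ|/2 = 303.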